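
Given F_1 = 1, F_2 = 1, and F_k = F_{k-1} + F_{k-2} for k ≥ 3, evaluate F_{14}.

377

Iterating the recurrence up to F_{7} = 13 and F_{6} = 8:
F_{8} = F_{7} + F_{6} = 13 + 8 = 21
F_{9} = F_{8} + F_{7} = 21 + 13 = 34
F_{10} = F_{9} + F_{8} = 34 + 21 = 55
F_{11} = F_{10} + F_{9} = 55 + 34 = 89
F_{12} = F_{11} + F_{10} = 89 + 55 = 144
F_{13} = F_{12} + F_{11} = 144 + 89 = 233
F_{14} = F_{13} + F_{12} = 233 + 144 = 377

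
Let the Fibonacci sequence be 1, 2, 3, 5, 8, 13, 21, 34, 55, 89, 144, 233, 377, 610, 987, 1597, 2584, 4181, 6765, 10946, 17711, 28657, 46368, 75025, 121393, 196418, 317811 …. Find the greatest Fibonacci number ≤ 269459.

196418

196418 ≤ 269459 < 317811, so the largest Fibonacci number not exceeding 269459 is 196418.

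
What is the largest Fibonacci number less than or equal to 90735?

75025 ≤ 90735 < 121393, so the largest Fibonacci number not exceeding 90735 is 75025.

75025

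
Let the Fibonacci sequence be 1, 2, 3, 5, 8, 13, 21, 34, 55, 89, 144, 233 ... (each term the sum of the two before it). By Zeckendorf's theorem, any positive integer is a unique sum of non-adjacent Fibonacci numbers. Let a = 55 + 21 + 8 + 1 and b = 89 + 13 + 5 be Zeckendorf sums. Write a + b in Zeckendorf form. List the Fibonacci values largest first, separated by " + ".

The two numbers are 85 and 107, so their sum is 192.
subtract 144 from 192: 48 remains
subtract 34 from 48: 14 remains
subtract 13 from 14: 1 remains
subtract 1 from 1: 0 remains

144 + 34 + 13 + 1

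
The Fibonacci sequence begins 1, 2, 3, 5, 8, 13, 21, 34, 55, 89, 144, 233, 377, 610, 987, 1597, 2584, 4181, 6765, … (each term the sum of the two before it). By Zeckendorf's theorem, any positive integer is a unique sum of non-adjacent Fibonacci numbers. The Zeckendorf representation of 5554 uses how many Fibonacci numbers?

Repeatedly subtract the largest Fibonacci number that fits:
5554: greatest Fibonacci not exceeding it is 4181, leaving 1373
1373: greatest Fibonacci not exceeding it is 987, leaving 386
386: greatest Fibonacci not exceeding it is 377, leaving 9
9: greatest Fibonacci not exceeding it is 8, leaving 1
1: greatest Fibonacci not exceeding it is 1, leaving 0
5554 = 4181 + 987 + 377 + 8 + 1, which has 5 terms.

5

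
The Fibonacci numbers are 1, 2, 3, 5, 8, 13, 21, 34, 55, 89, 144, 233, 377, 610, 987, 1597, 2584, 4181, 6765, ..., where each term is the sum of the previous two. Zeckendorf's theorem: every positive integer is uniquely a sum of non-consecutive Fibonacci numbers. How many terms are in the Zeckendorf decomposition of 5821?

Greedy algorithm:
4181 ≤ 5821 < 6765, so take 4181; remainder 1640
1597 ≤ 1640 < 2584, so take 1597; remainder 43
34 ≤ 43 < 55, so take 34; remainder 9
8 ≤ 9 < 13, so take 8; remainder 1
1 ≤ 1 < 2, so take 1; remainder 0
5821 = 4181 + 1597 + 34 + 8 + 1, which has 5 terms.

5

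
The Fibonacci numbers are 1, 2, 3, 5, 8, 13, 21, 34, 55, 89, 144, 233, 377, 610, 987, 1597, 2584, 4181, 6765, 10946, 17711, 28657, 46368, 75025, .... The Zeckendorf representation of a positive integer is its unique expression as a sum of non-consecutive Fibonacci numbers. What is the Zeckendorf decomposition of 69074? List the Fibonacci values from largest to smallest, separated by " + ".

69074: greatest Fibonacci not exceeding it is 46368, leaving 22706
22706: greatest Fibonacci not exceeding it is 17711, leaving 4995
4995: greatest Fibonacci not exceeding it is 4181, leaving 814
814: greatest Fibonacci not exceeding it is 610, leaving 204
204: greatest Fibonacci not exceeding it is 144, leaving 60
60: greatest Fibonacci not exceeding it is 55, leaving 5
5: greatest Fibonacci not exceeding it is 5, leaving 0
So 69074 = 46368 + 17711 + 4181 + 610 + 144 + 55 + 5, with no two terms consecutive in the sequence.

46368 + 17711 + 4181 + 610 + 144 + 55 + 5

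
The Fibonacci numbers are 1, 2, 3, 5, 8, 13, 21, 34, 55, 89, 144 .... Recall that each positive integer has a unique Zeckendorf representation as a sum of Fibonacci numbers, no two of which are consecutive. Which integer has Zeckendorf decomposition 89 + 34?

89 + 34 = 123.

123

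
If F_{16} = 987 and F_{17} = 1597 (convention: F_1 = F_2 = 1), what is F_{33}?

3524578

By F_{2k+1} = F_k² + F_{k+1}²: F_{33} = 987² + 1597² = 974169 + 2550409 = 3524578.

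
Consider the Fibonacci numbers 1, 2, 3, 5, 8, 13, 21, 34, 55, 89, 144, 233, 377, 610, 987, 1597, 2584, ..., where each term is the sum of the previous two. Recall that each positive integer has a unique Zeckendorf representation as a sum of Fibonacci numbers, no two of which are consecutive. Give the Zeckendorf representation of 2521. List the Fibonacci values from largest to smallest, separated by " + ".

1597 + 610 + 233 + 55 + 21 + 5

Greedily peel off the largest Fibonacci term at each step:
subtract 1597 from 2521: 924 remains
subtract 610 from 924: 314 remains
subtract 233 from 314: 81 remains
subtract 55 from 81: 26 remains
subtract 21 from 26: 5 remains
subtract 5 from 5: 0 remains
So 2521 = 1597 + 610 + 233 + 55 + 21 + 5, with no two terms consecutive in the sequence.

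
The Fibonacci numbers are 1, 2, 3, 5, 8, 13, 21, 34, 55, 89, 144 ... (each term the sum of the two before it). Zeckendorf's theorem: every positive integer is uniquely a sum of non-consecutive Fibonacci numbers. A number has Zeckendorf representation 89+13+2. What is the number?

104

89+13+2 = 104.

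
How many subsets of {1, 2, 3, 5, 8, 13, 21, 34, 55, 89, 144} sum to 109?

2

Starting from the Zeckendorf form and repeatedly splitting a term F_k into F_{k−1} + F_{k−2} (when neither is already used) reaches every representation.
109 = 89+13+5+2 = 55+34+13+5+2 — 2 representations.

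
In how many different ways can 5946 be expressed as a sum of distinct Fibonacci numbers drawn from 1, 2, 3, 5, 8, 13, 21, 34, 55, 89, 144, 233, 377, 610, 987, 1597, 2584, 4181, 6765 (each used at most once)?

Starting from the Zeckendorf form and repeatedly splitting a term F_k into F_{k−1} + F_{k−2} (when neither is already used) reaches every representation.
5946 = 4181+1597+144+21+3 = 4181+1597+144+21+2+1 = 4181+1597+144+13+8+3 = 4181+1597+89+55+21+3 = 4181+987+610+144+21+3 = … (60 more), for 65 in all.

65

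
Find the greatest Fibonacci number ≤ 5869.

4181 ≤ 5869 < 6765, so the largest Fibonacci number not exceeding 5869 is 4181.

4181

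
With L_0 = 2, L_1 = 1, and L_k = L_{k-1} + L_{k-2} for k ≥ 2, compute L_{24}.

Iterating the recurrence up to L_{16} = 2207 and L_{15} = 1364:
L_{17} = L_{16} + L_{15} = 2207 + 1364 = 3571
L_{18} = L_{17} + L_{16} = 3571 + 2207 = 5778
L_{19} = L_{18} + L_{17} = 5778 + 3571 = 9349
L_{20} = L_{19} + L_{18} = 9349 + 5778 = 15127
L_{21} = L_{20} + L_{19} = 15127 + 9349 = 24476
L_{22} = L_{21} + L_{20} = 24476 + 15127 = 39603
L_{23} = L_{22} + L_{21} = 39603 + 24476 = 64079
L_{24} = L_{23} + L_{22} = 64079 + 39603 = 103682

103682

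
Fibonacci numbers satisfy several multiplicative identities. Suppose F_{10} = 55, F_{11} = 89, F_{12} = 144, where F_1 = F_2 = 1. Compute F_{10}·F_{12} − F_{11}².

55·144 − 89² = 7920 − 7921 = -1. (Cassini's identity: F_{k−1}F_{k+1} − F_k² = (−1)^k.)

-1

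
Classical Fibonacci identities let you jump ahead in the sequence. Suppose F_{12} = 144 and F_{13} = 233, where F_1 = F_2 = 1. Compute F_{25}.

By F_{2k+1} = F_k² + F_{k+1}²: F_{25} = 144² + 233² = 20736 + 54289 = 75025.

75025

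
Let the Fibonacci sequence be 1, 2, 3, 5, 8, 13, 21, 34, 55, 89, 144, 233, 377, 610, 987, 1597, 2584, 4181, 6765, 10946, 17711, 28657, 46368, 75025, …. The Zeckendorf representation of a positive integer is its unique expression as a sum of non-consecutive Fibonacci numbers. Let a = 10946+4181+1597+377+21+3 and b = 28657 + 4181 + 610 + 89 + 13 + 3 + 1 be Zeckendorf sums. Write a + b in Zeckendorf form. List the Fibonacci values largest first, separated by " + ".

46368 + 4181 + 89 + 34 + 5 + 2

The two numbers are 17125 and 33554, so their sum is 50679.
46368 ≤ 50679 < 75025, so take 46368; remainder 4311
4181 ≤ 4311 < 6765, so take 4181; remainder 130
89 ≤ 130 < 144, so take 89; remainder 41
34 ≤ 41 < 55, so take 34; remainder 7
5 ≤ 7 < 8, so take 5; remainder 2
2 ≤ 2 < 3, so take 2; remainder 0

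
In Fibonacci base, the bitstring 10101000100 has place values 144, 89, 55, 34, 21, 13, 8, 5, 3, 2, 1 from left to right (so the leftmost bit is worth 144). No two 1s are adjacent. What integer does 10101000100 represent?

Summing the place values of the 1 bits: 144 + 55 + 21 + 3 = 223.

223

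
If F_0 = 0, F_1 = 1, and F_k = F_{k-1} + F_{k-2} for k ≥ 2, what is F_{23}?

28657

Iterating the recurrence up to F_{17} = 1597 and F_{16} = 987:
F_{18} = F_{17} + F_{16} = 1597 + 987 = 2584
F_{19} = F_{18} + F_{17} = 2584 + 1597 = 4181
F_{20} = F_{19} + F_{18} = 4181 + 2584 = 6765
F_{21} = F_{20} + F_{19} = 6765 + 4181 = 10946
F_{22} = F_{21} + F_{20} = 10946 + 6765 = 17711
F_{23} = F_{22} + F_{21} = 17711 + 10946 = 28657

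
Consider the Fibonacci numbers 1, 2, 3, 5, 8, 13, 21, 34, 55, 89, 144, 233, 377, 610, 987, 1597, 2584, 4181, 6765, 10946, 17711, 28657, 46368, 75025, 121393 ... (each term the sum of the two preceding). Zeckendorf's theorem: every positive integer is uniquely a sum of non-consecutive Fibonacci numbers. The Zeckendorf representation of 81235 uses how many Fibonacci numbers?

largest Fibonacci ≤ 81235 is 75025; 81235 − 75025 = 6210
largest Fibonacci ≤ 6210 is 4181; 6210 − 4181 = 2029
largest Fibonacci ≤ 2029 is 1597; 2029 − 1597 = 432
largest Fibonacci ≤ 432 is 377; 432 − 377 = 55
largest Fibonacci ≤ 55 is 55; 55 − 55 = 0
81235 = 75025 + 4181 + 1597 + 377 + 55, which has 5 terms.

5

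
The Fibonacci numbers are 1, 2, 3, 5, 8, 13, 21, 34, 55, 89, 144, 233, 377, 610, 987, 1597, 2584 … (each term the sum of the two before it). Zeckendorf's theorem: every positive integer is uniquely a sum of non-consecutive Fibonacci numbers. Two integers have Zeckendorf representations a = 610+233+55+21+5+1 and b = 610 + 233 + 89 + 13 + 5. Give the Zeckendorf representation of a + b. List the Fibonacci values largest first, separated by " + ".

1597 + 233 + 34 + 8 + 3

The two numbers are 925 and 950, so their sum is 1875.
1875 − 1597 = 278
278 − 233 = 45
45 − 34 = 11
11 − 8 = 3
3 − 3 = 0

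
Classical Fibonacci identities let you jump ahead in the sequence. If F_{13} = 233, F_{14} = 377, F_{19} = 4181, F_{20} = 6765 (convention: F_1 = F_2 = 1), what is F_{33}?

By the addition formula F_{m+n} = F_m F_{n+1} + F_{m−1} F_n with m=20, n=13: F_{33} = 6765·377 + 4181·233 = 2550405 + 974173 = 3524578.

3524578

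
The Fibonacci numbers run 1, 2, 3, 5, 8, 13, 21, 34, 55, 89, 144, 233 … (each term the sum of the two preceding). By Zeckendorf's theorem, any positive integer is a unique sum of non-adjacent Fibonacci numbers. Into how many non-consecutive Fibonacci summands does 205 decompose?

take 144 (≤ 205); 205 − 144 = 61
take 55 (≤ 61); 61 − 55 = 6
take 5 (≤ 6); 6 − 5 = 1
take 1 (≤ 1); 1 − 1 = 0
205 = 144 + 55 + 5 + 1, which has 4 terms.

4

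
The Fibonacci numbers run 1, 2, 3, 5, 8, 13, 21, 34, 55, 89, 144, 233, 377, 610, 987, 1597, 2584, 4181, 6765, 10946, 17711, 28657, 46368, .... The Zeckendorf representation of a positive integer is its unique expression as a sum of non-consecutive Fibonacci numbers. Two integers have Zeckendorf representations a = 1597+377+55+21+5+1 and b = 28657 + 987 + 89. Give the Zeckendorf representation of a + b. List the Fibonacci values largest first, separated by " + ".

28657 + 2584 + 377 + 144 + 21 + 5 + 1

The two numbers are 2056 and 29733, so their sum is 31789.
Greedily peel off the largest Fibonacci term at each step:
31789: greatest Fibonacci not exceeding it is 28657, leaving 3132
3132: greatest Fibonacci not exceeding it is 2584, leaving 548
548: greatest Fibonacci not exceeding it is 377, leaving 171
171: greatest Fibonacci not exceeding it is 144, leaving 27
27: greatest Fibonacci not exceeding it is 21, leaving 6
6: greatest Fibonacci not exceeding it is 5, leaving 1
1: greatest Fibonacci not exceeding it is 1, leaving 0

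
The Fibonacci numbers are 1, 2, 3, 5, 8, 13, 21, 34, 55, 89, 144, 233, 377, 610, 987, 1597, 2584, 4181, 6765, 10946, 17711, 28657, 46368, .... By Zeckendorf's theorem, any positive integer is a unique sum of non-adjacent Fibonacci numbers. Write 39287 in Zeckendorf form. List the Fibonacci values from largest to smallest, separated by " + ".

Greedy algorithm:
39287: greatest Fibonacci not exceeding it is 28657, leaving 10630
10630: greatest Fibonacci not exceeding it is 6765, leaving 3865
3865: greatest Fibonacci not exceeding it is 2584, leaving 1281
1281: greatest Fibonacci not exceeding it is 987, leaving 294
294: greatest Fibonacci not exceeding it is 233, leaving 61
61: greatest Fibonacci not exceeding it is 55, leaving 6
6: greatest Fibonacci not exceeding it is 5, leaving 1
1: greatest Fibonacci not exceeding it is 1, leaving 0
So 39287 = 28657 + 6765 + 2584 + 987 + 233 + 55 + 5 + 1, with no two terms consecutive in the sequence.

28657 + 6765 + 2584 + 987 + 233 + 55 + 5 + 1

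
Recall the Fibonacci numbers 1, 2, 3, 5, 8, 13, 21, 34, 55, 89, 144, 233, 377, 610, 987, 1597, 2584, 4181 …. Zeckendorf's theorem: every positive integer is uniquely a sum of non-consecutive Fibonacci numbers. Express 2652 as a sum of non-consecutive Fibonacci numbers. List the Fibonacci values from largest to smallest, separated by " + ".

Greedy algorithm:
2652 − 2584 = 68
68 − 55 = 13
13 − 13 = 0
So 2652 = 2584 + 55 + 13, with no two terms consecutive in the sequence.

2584 + 55 + 13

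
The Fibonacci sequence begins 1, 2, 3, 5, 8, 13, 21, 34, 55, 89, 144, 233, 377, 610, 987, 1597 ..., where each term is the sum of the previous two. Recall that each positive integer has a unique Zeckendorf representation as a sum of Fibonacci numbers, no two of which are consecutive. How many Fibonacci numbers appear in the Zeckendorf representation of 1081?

3

Greedy algorithm:
largest Fibonacci ≤ 1081 is 987; 1081 − 987 = 94
largest Fibonacci ≤ 94 is 89; 94 − 89 = 5
largest Fibonacci ≤ 5 is 5; 5 − 5 = 0
1081 = 987 + 89 + 5, which has 3 terms.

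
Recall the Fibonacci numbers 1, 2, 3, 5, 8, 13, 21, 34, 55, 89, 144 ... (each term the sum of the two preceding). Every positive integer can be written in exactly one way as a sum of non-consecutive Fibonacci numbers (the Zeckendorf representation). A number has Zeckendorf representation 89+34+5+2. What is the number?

130

89+34+5+2 = 130.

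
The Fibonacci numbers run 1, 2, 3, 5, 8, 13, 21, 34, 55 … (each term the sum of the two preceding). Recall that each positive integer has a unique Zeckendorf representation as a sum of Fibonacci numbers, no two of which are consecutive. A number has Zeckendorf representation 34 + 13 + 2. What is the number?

49

34 + 13 + 2 = 49.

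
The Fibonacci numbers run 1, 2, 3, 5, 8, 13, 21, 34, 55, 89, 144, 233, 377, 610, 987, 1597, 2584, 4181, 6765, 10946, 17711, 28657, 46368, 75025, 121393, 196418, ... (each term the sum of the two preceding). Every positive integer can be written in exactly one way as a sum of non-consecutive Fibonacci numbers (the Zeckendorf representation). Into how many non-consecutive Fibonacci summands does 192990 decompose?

10

Repeatedly subtract the largest Fibonacci number that fits:
121393 ≤ 192990 < 196418, so take 121393; remainder 71597
46368 ≤ 71597 < 75025, so take 46368; remainder 25229
17711 ≤ 25229 < 28657, so take 17711; remainder 7518
6765 ≤ 7518 < 10946, so take 6765; remainder 753
610 ≤ 753 < 987, so take 610; remainder 143
89 ≤ 143 < 144, so take 89; remainder 54
34 ≤ 54 < 55, so take 34; remainder 20
13 ≤ 20 < 21, so take 13; remainder 7
5 ≤ 7 < 8, so take 5; remainder 2
2 ≤ 2 < 3, so take 2; remainder 0
192990 = 121393 + 46368 + 17711 + 6765 + 610 + 89 + 34 + 13 + 5 + 2, which has 10 terms.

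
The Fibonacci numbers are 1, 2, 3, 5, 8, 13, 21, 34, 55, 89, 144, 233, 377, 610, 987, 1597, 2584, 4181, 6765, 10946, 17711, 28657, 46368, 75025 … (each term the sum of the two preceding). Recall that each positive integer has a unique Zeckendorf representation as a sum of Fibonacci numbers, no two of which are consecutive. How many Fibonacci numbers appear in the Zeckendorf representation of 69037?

Greedily peel off the largest Fibonacci term at each step:
take 46368 (≤ 69037); 69037 − 46368 = 22669
take 17711 (≤ 22669); 22669 − 17711 = 4958
take 4181 (≤ 4958); 4958 − 4181 = 777
take 610 (≤ 777); 777 − 610 = 167
take 144 (≤ 167); 167 − 144 = 23
take 21 (≤ 23); 23 − 21 = 2
take 2 (≤ 2); 2 − 2 = 0
69037 = 46368 + 17711 + 4181 + 610 + 144 + 21 + 2, which has 7 terms.

7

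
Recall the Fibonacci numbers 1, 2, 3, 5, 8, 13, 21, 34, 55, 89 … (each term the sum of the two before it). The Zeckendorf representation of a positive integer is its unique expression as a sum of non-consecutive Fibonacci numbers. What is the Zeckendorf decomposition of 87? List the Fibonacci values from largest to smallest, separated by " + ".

87: greatest Fibonacci not exceeding it is 55, leaving 32
32: greatest Fibonacci not exceeding it is 21, leaving 11
11: greatest Fibonacci not exceeding it is 8, leaving 3
3: greatest Fibonacci not exceeding it is 3, leaving 0
So 87 = 55 + 21 + 8 + 3, with no two terms consecutive in the sequence.

55 + 21 + 8 + 3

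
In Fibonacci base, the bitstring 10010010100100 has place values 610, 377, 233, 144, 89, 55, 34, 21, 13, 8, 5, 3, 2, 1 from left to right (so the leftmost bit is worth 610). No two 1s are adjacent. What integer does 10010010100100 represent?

Summing the place values of the 1 bits: 610 + 144 + 34 + 13 + 3 = 804.

804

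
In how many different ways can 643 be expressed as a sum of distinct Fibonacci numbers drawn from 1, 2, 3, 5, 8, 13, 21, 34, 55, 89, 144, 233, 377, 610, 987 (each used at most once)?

4

643 = 610+21+8+3+1 = 377+233+21+8+3+1 = 377+144+89+21+8+3+1 = 377+144+55+34+21+8+3+1 — 4 representations.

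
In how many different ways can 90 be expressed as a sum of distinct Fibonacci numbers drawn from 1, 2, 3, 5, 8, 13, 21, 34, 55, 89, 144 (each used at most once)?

5

Each representation comes from the Zeckendorf form by replacing some F_k with F_{k−1} + F_{k−2} where possible.
90 = 89+1 = 55+34+1 = 55+21+13+1 = 55+21+8+5+1 = … (1 more), for 5 in all.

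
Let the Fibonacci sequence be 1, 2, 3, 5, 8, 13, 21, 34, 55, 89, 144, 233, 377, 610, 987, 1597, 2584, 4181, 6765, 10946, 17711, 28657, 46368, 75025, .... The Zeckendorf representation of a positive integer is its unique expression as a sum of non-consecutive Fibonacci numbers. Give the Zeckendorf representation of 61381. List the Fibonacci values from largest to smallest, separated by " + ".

46368 + 10946 + 2584 + 987 + 377 + 89 + 21 + 8 + 1

largest Fibonacci ≤ 61381 is 46368; 61381 − 46368 = 15013
largest Fibonacci ≤ 15013 is 10946; 15013 − 10946 = 4067
largest Fibonacci ≤ 4067 is 2584; 4067 − 2584 = 1483
largest Fibonacci ≤ 1483 is 987; 1483 − 987 = 496
largest Fibonacci ≤ 496 is 377; 496 − 377 = 119
largest Fibonacci ≤ 119 is 89; 119 − 89 = 30
largest Fibonacci ≤ 30 is 21; 30 − 21 = 9
largest Fibonacci ≤ 9 is 8; 9 − 8 = 1
largest Fibonacci ≤ 1 is 1; 1 − 1 = 0
So 61381 = 46368 + 10946 + 2584 + 987 + 377 + 89 + 21 + 8 + 1, with no two terms consecutive in the sequence.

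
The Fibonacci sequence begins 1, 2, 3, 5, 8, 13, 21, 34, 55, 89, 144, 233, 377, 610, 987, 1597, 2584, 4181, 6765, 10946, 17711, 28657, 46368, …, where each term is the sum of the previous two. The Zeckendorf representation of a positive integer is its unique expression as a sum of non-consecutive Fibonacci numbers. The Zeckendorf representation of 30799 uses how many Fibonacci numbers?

6

30799 − 28657 = 2142
2142 − 1597 = 545
545 − 377 = 168
168 − 144 = 24
24 − 21 = 3
3 − 3 = 0
30799 = 28657 + 1597 + 377 + 144 + 21 + 3, which has 6 terms.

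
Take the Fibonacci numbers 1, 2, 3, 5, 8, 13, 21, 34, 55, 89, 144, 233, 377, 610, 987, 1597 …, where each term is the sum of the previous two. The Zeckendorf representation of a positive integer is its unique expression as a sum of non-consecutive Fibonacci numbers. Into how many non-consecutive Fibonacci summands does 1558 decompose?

largest Fibonacci ≤ 1558 is 987; 1558 − 987 = 571
largest Fibonacci ≤ 571 is 377; 571 − 377 = 194
largest Fibonacci ≤ 194 is 144; 194 − 144 = 50
largest Fibonacci ≤ 50 is 34; 50 − 34 = 16
largest Fibonacci ≤ 16 is 13; 16 − 13 = 3
largest Fibonacci ≤ 3 is 3; 3 − 3 = 0
1558 = 987 + 377 + 144 + 34 + 13 + 3, which has 6 terms.

6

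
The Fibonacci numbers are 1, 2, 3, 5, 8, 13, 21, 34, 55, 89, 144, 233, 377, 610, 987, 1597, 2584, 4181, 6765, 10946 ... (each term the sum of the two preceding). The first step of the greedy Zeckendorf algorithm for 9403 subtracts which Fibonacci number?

6765

6765 ≤ 9403 < 10946, so the largest Fibonacci number not exceeding 9403 is 6765.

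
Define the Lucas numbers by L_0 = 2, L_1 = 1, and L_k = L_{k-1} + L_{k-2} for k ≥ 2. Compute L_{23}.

64079

Iterating the recurrence up to L_{17} = 3571 and L_{16} = 2207:
L_{18} = L_{17} + L_{16} = 3571 + 2207 = 5778
L_{19} = L_{18} + L_{17} = 5778 + 3571 = 9349
L_{20} = L_{19} + L_{18} = 9349 + 5778 = 15127
L_{21} = L_{20} + L_{19} = 15127 + 9349 = 24476
L_{22} = L_{21} + L_{20} = 24476 + 15127 = 39603
L_{23} = L_{22} + L_{21} = 39603 + 24476 = 64079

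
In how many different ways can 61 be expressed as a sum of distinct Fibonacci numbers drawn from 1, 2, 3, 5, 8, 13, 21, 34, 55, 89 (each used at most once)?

Starting from the Zeckendorf form and repeatedly splitting a term F_k into F_{k−1} + F_{k−2} (when neither is already used) reaches every representation.
61 = 55+5+1 = 55+3+2+1 = 34+21+5+1 = … (3 more), for 6 in all.

6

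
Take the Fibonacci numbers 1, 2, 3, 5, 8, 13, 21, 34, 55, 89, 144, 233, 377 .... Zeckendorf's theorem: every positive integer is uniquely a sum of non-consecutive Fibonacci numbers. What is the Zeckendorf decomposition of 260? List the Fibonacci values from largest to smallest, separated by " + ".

Greedily peel off the largest Fibonacci term at each step:
take 233 (≤ 260); 260 − 233 = 27
take 21 (≤ 27); 27 − 21 = 6
take 5 (≤ 6); 6 − 5 = 1
take 1 (≤ 1); 1 − 1 = 0
So 260 = 233 + 21 + 5 + 1, with no two terms consecutive in the sequence.

233 + 21 + 5 + 1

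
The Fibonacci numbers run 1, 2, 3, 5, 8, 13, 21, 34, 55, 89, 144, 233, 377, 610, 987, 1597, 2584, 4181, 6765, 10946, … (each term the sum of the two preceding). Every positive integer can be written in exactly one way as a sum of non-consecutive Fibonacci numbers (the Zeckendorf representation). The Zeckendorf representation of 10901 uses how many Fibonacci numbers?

8

subtract 6765 from 10901: 4136 remains
subtract 2584 from 4136: 1552 remains
subtract 987 from 1552: 565 remains
subtract 377 from 565: 188 remains
subtract 144 from 188: 44 remains
subtract 34 from 44: 10 remains
subtract 8 from 10: 2 remains
subtract 2 from 2: 0 remains
10901 = 6765 + 2584 + 987 + 377 + 144 + 34 + 8 + 2, which has 8 terms.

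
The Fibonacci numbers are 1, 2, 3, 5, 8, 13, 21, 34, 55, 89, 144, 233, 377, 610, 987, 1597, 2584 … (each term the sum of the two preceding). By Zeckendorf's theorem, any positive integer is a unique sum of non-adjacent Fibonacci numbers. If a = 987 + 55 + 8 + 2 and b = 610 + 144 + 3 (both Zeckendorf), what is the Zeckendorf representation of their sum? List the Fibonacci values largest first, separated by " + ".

The two numbers are 1052 and 757, so their sum is 1809.
1809 − 1597 = 212
212 − 144 = 68
68 − 55 = 13
13 − 13 = 0

1597 + 144 + 55 + 13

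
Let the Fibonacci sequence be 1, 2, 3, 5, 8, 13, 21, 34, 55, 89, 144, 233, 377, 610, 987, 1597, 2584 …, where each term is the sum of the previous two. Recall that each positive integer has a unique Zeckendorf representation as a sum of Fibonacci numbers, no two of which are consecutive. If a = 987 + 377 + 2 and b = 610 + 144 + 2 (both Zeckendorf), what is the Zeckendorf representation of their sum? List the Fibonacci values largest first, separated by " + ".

The two numbers are 1366 and 756, so their sum is 2122.
2122: greatest Fibonacci not exceeding it is 1597, leaving 525
525: greatest Fibonacci not exceeding it is 377, leaving 148
148: greatest Fibonacci not exceeding it is 144, leaving 4
4: greatest Fibonacci not exceeding it is 3, leaving 1
1: greatest Fibonacci not exceeding it is 1, leaving 0

1597 + 377 + 144 + 3 + 1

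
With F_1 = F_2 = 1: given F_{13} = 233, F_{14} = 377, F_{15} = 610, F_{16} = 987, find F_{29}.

514229

By the addition formula F_{m+n} = F_m F_{n+1} + F_{m−1} F_n with m=14, n=15: F_{29} = 377·987 + 233·610 = 372099 + 142130 = 514229.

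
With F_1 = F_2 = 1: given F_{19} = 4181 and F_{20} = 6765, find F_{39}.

By F_{2k+1} = F_k² + F_{k+1}²: F_{39} = 4181² + 6765² = 17480761 + 45765225 = 63245986.

63245986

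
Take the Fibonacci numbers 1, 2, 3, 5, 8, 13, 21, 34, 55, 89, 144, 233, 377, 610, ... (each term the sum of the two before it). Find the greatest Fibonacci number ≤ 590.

377 ≤ 590 < 610, so the largest Fibonacci number not exceeding 590 is 377.

377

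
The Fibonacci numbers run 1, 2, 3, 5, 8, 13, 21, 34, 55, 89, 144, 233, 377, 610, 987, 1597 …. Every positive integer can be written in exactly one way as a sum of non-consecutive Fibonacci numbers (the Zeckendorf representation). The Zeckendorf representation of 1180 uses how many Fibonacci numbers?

5

Greedy algorithm:
subtract 987 from 1180: 193 remains
subtract 144 from 193: 49 remains
subtract 34 from 49: 15 remains
subtract 13 from 15: 2 remains
subtract 2 from 2: 0 remains
1180 = 987 + 144 + 34 + 13 + 2, which has 5 terms.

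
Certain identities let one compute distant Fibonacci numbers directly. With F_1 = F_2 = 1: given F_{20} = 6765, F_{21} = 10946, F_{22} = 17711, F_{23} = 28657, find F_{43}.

By the addition formula F_{m+n} = F_m F_{n+1} + F_{m−1} F_n with m=21, n=22: F_{43} = 10946·28657 + 6765·17711 = 313679522 + 119814915 = 433494437.

433494437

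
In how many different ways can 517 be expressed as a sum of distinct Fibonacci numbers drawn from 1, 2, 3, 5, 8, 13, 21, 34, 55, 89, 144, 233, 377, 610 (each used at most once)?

517 = 377+89+34+13+3+1 = 377+89+34+8+5+3+1 = 233+144+89+34+13+3+1 = … (5 more), for 8 in all.

8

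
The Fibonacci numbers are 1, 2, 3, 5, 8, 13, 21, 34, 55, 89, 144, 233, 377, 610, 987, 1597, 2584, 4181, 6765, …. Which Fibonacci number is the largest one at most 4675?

4181 ≤ 4675 < 6765, so the largest Fibonacci number not exceeding 4675 is 4181.

4181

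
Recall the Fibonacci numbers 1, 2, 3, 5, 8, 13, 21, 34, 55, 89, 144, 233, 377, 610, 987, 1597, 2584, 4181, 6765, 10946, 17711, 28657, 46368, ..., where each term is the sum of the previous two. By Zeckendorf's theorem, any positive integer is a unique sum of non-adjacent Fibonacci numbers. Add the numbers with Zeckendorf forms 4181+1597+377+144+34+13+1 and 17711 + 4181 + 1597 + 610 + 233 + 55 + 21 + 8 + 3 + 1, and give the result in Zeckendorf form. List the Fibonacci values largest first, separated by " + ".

The two numbers are 6347 and 24420, so their sum is 30767.
Greedily peel off the largest Fibonacci term at each step:
30767: greatest Fibonacci not exceeding it is 28657, leaving 2110
2110: greatest Fibonacci not exceeding it is 1597, leaving 513
513: greatest Fibonacci not exceeding it is 377, leaving 136
136: greatest Fibonacci not exceeding it is 89, leaving 47
47: greatest Fibonacci not exceeding it is 34, leaving 13
13: greatest Fibonacci not exceeding it is 13, leaving 0

28657 + 1597 + 377 + 89 + 34 + 13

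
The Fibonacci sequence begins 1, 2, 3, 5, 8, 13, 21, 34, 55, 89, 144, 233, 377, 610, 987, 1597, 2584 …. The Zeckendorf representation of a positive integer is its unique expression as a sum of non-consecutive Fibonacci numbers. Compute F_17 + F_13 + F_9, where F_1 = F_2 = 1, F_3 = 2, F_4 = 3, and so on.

1864

F_17 + F_13 + F_9 = 1597 + 233 + 34 = 1864.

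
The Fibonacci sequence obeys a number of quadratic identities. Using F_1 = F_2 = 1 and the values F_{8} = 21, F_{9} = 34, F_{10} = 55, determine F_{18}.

2584

By the addition formula F_{m+n} = F_m F_{n+1} + F_{m−1} F_n with m=10, n=8: F_{18} = 55·34 + 34·21 = 1870 + 714 = 2584.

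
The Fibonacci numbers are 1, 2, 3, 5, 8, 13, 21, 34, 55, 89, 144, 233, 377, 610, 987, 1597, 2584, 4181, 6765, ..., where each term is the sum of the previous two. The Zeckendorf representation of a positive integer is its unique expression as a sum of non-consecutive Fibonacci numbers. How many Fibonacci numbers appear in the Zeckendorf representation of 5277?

largest Fibonacci ≤ 5277 is 4181; 5277 − 4181 = 1096
largest Fibonacci ≤ 1096 is 987; 1096 − 987 = 109
largest Fibonacci ≤ 109 is 89; 109 − 89 = 20
largest Fibonacci ≤ 20 is 13; 20 − 13 = 7
largest Fibonacci ≤ 7 is 5; 7 − 5 = 2
largest Fibonacci ≤ 2 is 2; 2 − 2 = 0
5277 = 4181 + 987 + 89 + 13 + 5 + 2, which has 6 terms.

6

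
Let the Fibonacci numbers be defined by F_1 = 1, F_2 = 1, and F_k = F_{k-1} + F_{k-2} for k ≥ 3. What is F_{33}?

3524578

Iterating the recurrence up to F_{29} = 514229 and F_{28} = 317811:
F_{30} = F_{29} + F_{28} = 514229 + 317811 = 832040
F_{31} = F_{30} + F_{29} = 832040 + 514229 = 1346269
F_{32} = F_{31} + F_{30} = 1346269 + 832040 = 2178309
F_{33} = F_{32} + F_{31} = 2178309 + 1346269 = 3524578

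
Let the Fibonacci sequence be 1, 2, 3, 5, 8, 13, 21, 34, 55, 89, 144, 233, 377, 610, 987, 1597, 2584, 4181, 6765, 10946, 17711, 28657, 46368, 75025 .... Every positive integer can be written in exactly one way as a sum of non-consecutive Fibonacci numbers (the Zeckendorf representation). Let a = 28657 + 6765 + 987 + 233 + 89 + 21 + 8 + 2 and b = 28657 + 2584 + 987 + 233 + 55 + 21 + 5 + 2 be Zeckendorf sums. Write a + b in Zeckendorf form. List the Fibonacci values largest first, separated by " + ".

46368 + 17711 + 4181 + 987 + 55 + 3 + 1

The two numbers are 36762 and 32544, so their sum is 69306.
Repeatedly subtract the largest Fibonacci number that fits:
take 46368 (≤ 69306); 69306 − 46368 = 22938
take 17711 (≤ 22938); 22938 − 17711 = 5227
take 4181 (≤ 5227); 5227 − 4181 = 1046
take 987 (≤ 1046); 1046 − 987 = 59
take 55 (≤ 59); 59 − 55 = 4
take 3 (≤ 4); 4 − 3 = 1
take 1 (≤ 1); 1 − 1 = 0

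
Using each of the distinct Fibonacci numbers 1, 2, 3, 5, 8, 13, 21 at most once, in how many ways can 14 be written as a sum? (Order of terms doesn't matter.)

3

Starting from the Zeckendorf form and repeatedly splitting a term F_k into F_{k−1} + F_{k−2} (when neither is already used) reaches every representation.
14 = 13+1 = 8+5+1 = 8+3+2+1 — 3 representations.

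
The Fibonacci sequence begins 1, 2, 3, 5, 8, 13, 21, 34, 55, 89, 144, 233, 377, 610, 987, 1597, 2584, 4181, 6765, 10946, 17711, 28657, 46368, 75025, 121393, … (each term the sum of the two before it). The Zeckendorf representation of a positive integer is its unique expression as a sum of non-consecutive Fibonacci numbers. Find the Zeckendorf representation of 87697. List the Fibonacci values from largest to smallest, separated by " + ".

Greedily peel off the largest Fibonacci term at each step:
largest Fibonacci ≤ 87697 is 75025; 87697 − 75025 = 12672
largest Fibonacci ≤ 12672 is 10946; 12672 − 10946 = 1726
largest Fibonacci ≤ 1726 is 1597; 1726 − 1597 = 129
largest Fibonacci ≤ 129 is 89; 129 − 89 = 40
largest Fibonacci ≤ 40 is 34; 40 − 34 = 6
largest Fibonacci ≤ 6 is 5; 6 − 5 = 1
largest Fibonacci ≤ 1 is 1; 1 − 1 = 0
So 87697 = 75025 + 10946 + 1597 + 89 + 34 + 5 + 1, with no two terms consecutive in the sequence.

75025 + 10946 + 1597 + 89 + 34 + 5 + 1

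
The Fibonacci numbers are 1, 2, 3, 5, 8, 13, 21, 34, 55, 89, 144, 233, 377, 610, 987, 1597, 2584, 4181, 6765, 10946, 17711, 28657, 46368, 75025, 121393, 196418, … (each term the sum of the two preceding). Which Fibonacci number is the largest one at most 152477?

121393 ≤ 152477 < 196418, so the largest Fibonacci number not exceeding 152477 is 121393.

121393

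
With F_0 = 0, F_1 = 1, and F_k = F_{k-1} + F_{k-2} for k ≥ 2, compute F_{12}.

144

Iterating the recurrence up to F_{4} = 3 and F_{3} = 2:
F_{5} = F_{4} + F_{3} = 3 + 2 = 5
F_{6} = F_{5} + F_{4} = 5 + 3 = 8
F_{7} = F_{6} + F_{5} = 8 + 5 = 13
F_{8} = F_{7} + F_{6} = 13 + 8 = 21
F_{9} = F_{8} + F_{7} = 21 + 13 = 34
F_{10} = F_{9} + F_{8} = 34 + 21 = 55
F_{11} = F_{10} + F_{9} = 55 + 34 = 89
F_{12} = F_{11} + F_{10} = 89 + 55 = 144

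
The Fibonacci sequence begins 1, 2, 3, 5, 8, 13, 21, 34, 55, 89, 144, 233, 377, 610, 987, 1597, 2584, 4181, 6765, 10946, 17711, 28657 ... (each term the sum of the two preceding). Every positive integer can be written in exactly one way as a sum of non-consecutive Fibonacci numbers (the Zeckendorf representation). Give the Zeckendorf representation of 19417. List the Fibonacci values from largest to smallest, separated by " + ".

17711 + 1597 + 89 + 13 + 5 + 2

Greedy algorithm:
19417 − 17711 = 1706
1706 − 1597 = 109
109 − 89 = 20
20 − 13 = 7
7 − 5 = 2
2 − 2 = 0
So 19417 = 17711 + 1597 + 89 + 13 + 5 + 2, with no two terms consecutive in the sequence.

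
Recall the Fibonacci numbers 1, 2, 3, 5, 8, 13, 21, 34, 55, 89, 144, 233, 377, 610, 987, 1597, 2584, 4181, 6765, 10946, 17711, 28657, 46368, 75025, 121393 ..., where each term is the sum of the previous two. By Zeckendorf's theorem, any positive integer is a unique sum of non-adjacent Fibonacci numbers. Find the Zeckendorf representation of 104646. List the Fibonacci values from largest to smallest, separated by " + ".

75025 + 28657 + 610 + 233 + 89 + 21 + 8 + 3

75025 ≤ 104646 < 121393, so take 75025; remainder 29621
28657 ≤ 29621 < 46368, so take 28657; remainder 964
610 ≤ 964 < 987, so take 610; remainder 354
233 ≤ 354 < 377, so take 233; remainder 121
89 ≤ 121 < 144, so take 89; remainder 32
21 ≤ 32 < 34, so take 21; remainder 11
8 ≤ 11 < 13, so take 8; remainder 3
3 ≤ 3 < 5, so take 3; remainder 0
So 104646 = 75025 + 28657 + 610 + 233 + 89 + 21 + 8 + 3, with no two terms consecutive in the sequence.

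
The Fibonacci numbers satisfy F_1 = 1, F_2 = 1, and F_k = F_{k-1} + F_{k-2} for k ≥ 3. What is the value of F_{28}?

317811

Iterating the recurrence up to F_{20} = 6765 and F_{19} = 4181:
F_{21} = F_{20} + F_{19} = 6765 + 4181 = 10946
F_{22} = F_{21} + F_{20} = 10946 + 6765 = 17711
F_{23} = F_{22} + F_{21} = 17711 + 10946 = 28657
F_{24} = F_{23} + F_{22} = 28657 + 17711 = 46368
F_{25} = F_{24} + F_{23} = 46368 + 28657 = 75025
F_{26} = F_{25} + F_{24} = 75025 + 46368 = 121393
F_{27} = F_{26} + F_{25} = 121393 + 75025 = 196418
F_{28} = F_{27} + F_{26} = 196418 + 121393 = 317811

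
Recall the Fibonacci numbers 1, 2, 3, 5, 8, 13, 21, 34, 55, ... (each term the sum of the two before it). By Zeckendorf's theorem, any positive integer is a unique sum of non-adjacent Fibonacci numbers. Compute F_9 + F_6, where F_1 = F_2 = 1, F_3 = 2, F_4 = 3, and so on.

F_9 + F_6 = 34 + 8 = 42.

42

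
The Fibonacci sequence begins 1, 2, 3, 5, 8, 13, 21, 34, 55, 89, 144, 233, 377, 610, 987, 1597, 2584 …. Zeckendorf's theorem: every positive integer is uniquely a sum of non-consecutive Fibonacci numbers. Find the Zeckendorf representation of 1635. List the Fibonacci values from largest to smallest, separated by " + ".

1597 + 34 + 3 + 1

take 1597 (≤ 1635); 1635 − 1597 = 38
take 34 (≤ 38); 38 − 34 = 4
take 3 (≤ 4); 4 − 3 = 1
take 1 (≤ 1); 1 − 1 = 0
So 1635 = 1597 + 34 + 3 + 1, with no two terms consecutive in the sequence.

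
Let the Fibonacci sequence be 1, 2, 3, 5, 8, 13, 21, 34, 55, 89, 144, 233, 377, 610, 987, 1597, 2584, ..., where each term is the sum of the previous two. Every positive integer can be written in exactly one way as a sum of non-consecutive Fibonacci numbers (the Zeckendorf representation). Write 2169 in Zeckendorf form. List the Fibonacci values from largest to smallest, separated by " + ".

Greedily peel off the largest Fibonacci term at each step:
2169 − 1597 = 572
572 − 377 = 195
195 − 144 = 51
51 − 34 = 17
17 − 13 = 4
4 − 3 = 1
1 − 1 = 0
So 2169 = 1597 + 377 + 144 + 34 + 13 + 3 + 1, with no two terms consecutive in the sequence.

1597 + 377 + 144 + 34 + 13 + 3 + 1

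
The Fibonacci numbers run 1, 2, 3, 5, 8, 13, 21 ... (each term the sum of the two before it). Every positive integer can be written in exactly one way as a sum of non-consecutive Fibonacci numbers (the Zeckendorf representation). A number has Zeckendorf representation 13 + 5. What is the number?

13 + 5 = 18.

18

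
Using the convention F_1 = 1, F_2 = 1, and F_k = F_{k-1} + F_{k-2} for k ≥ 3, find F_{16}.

Iterating the recurrence up to F_{11} = 89 and F_{10} = 55:
F_{12} = F_{11} + F_{10} = 89 + 55 = 144
F_{13} = F_{12} + F_{11} = 144 + 89 = 233
F_{14} = F_{13} + F_{12} = 233 + 144 = 377
F_{15} = F_{14} + F_{13} = 377 + 233 = 610
F_{16} = F_{15} + F_{14} = 610 + 377 = 987

987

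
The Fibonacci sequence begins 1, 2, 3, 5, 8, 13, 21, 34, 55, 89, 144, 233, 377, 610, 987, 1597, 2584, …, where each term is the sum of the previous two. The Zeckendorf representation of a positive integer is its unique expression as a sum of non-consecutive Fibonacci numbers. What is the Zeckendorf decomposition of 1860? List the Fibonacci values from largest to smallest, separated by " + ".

Greedily peel off the largest Fibonacci term at each step:
1860: greatest Fibonacci not exceeding it is 1597, leaving 263
263: greatest Fibonacci not exceeding it is 233, leaving 30
30: greatest Fibonacci not exceeding it is 21, leaving 9
9: greatest Fibonacci not exceeding it is 8, leaving 1
1: greatest Fibonacci not exceeding it is 1, leaving 0
So 1860 = 1597 + 233 + 21 + 8 + 1, with no two terms consecutive in the sequence.

1597 + 233 + 21 + 8 + 1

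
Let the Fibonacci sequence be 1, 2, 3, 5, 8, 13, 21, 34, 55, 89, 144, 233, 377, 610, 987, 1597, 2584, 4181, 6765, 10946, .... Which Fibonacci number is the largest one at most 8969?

6765 ≤ 8969 < 10946, so the largest Fibonacci number not exceeding 8969 is 6765.

6765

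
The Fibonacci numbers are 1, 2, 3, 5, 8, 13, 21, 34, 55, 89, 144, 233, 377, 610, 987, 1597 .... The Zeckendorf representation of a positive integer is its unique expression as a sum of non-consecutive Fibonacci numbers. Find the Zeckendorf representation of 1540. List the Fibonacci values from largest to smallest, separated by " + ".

987 + 377 + 144 + 21 + 8 + 3

take 987 (≤ 1540); 1540 − 987 = 553
take 377 (≤ 553); 553 − 377 = 176
take 144 (≤ 176); 176 − 144 = 32
take 21 (≤ 32); 32 − 21 = 11
take 8 (≤ 11); 11 − 8 = 3
take 3 (≤ 3); 3 − 3 = 0
So 1540 = 987 + 377 + 144 + 21 + 8 + 3, with no two terms consecutive in the sequence.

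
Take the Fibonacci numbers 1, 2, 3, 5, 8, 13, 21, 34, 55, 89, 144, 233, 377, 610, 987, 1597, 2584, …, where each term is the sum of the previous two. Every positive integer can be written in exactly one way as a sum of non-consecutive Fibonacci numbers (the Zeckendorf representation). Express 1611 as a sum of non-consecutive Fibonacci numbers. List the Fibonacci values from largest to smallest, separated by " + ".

subtract 1597 from 1611: 14 remains
subtract 13 from 14: 1 remains
subtract 1 from 1: 0 remains
So 1611 = 1597 + 13 + 1, with no two terms consecutive in the sequence.

1597 + 13 + 1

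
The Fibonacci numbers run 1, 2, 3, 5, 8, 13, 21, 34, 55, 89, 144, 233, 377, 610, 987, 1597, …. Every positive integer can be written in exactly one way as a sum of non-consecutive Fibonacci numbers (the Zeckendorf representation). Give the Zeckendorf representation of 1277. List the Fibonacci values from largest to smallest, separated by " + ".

1277 − 987 = 290
290 − 233 = 57
57 − 55 = 2
2 − 2 = 0
So 1277 = 987 + 233 + 55 + 2, with no two terms consecutive in the sequence.

987 + 233 + 55 + 2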